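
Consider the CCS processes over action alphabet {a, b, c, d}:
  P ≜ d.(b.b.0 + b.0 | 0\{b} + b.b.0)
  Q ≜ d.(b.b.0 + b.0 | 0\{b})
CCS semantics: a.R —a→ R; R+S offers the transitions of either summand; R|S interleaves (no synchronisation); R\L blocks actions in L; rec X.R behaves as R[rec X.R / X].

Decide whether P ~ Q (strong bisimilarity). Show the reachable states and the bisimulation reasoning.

bisimilar

P's transition system — 5 states:
  p0 = d.(b.b.0 + b.0 | 0\{b} + b.b.0) | -d-> p1
  p1 = b.b.0 + b.0 | 0\{b} + b.b.0 | -b-> p2, -b-> p3
  p2 = 0 | 0\{b} | ∅
  p3 = b.0 | -b-> p4
  p4 = 0 | ∅
Q's transition system — 5 states:
  q0 = d.(b.b.0 + b.0 | 0\{b}) | -d-> q1
  q1 = b.b.0 + b.0 | 0\{b} | -b-> q2, -b-> q3
  q2 = 0 | 0\{b} | ∅
  q3 = b.0 | -b-> q4
  q4 = 0 | ∅
Coarsest stable partition (strong bisimilarity classes):
  B0 = {p0, q0}
  B1 = {p1, q1}
  B2 = {p2, p4, q2, q4}
  B3 = {p3, q3}
p0 ∈ B0, q0 ∈ B0 → same block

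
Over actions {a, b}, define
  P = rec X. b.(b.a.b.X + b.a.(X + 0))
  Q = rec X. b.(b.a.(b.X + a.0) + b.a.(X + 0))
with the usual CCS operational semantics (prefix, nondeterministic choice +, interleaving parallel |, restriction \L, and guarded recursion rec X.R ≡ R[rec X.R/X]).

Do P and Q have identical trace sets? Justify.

NO — witness ⟨bbaa⟩

P's transition system — 6 states:
  s0 = rec X. b.(b.a.b.X + b.a.(X + 0)) | —b→ s1
  s1 = b.a.b.(rec X. b.(b.a.b.X + b.a.(X + 0))) + b.a.((rec X. b.(b.a.b.X + b.a.(X + 0))) + 0) | —b→ s2, —b→ s3
  s2 = a.((rec X. b.(b.a.b.X + b.a.(X + 0))) + 0) | —a→ s4
  s3 = a.b.(rec X. b.(b.a.b.X + b.a.(X + 0))) | —a→ s5
  s4 = (rec X. b.(b.a.b.X + b.a.(X + 0))) + 0 | —b→ s1
  s5 = b.(rec X. b.(b.a.b.X + b.a.(X + 0))) | —b→ s0
Q's transition system — 7 states:
  t0 = rec X. b.(b.a.(b.X + a.0) + b.a.(X + 0)) | —b→ t1
  t1 = b.a.(b.(rec X. b.(b.a.(b.X + a.0) + b.a.(X + 0))) + a.0) + b.a.((rec X. b.(b.a.(b.X + a.0) + b.a.(X + 0))) + 0) | —b→ t2, —b→ t3
  t2 = a.((rec X. b.(b.a.(b.X + a.0) + b.a.(X + 0))) + 0) | —a→ t4
  t3 = a.(b.(rec X. b.(b.a.(b.X + a.0) + b.a.(X + 0))) + a.0) | —a→ t5
  t4 = (rec X. b.(b.a.(b.X + a.0) + b.a.(X + 0))) + 0 | —b→ t1
  t5 = b.(rec X. b.(b.a.(b.X + a.0) + b.a.(X + 0))) + a.0 | —a→ t6, —b→ t0
  t6 = 0 | stopped
Run σ = ⟨bbaa⟩ on Q: start {t0}
  [1] b ⇒ {t1}
  [2] b ⇒ {t2, t3}
  [3] a ⇒ {t4, t5}
  [4] a ⇒ {t6}
  ✓ Q
Run σ = ⟨bbaa⟩ on P: start {s0}
  [1] b ⇒ {s1}
  [2] b ⇒ {s2, s3}
  [3] a ⇒ {s4, s5}
  [4] a ⇒ ∅ (P stuck)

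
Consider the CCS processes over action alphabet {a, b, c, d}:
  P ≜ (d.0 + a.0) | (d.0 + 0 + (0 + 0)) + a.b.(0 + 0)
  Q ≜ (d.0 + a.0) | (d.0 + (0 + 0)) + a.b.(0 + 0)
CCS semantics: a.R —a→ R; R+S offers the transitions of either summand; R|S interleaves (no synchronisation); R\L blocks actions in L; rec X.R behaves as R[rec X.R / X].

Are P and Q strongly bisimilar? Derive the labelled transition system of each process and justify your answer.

P's transition system — 6 states:
  m0 = (d.0 + a.0) | (d.0 + 0 + (0 + 0)) + a.b.(0 + 0) has moves --a--▸ m1, --a--▸ m2, --d--▸ m1, --d--▸ m3
  m1 = 0 | (d.0 + 0 + (0 + 0)) has moves --d--▸ m4
  m2 = b.(0 + 0) has moves --b--▸ m5
  m3 = (d.0 + a.0) | 0 has moves --a--▸ m4, --d--▸ m4
  m4 = 0 | 0 has moves deadlocked
  m5 = 0 + 0 has moves deadlocked
Q's transition system — 6 states:
  n0 = (d.0 + a.0) | (d.0 + (0 + 0)) + a.b.(0 + 0) has moves --a--▸ n1, --a--▸ n2, --d--▸ n1, --d--▸ n3
  n1 = 0 | (d.0 + (0 + 0)) has moves --d--▸ n4
  n2 = b.(0 + 0) has moves --b--▸ n5
  n3 = (d.0 + a.0) | 0 has moves --a--▸ n4, --d--▸ n4
  n4 = 0 | 0 has moves deadlocked
  n5 = 0 + 0 has moves deadlocked
Partition-refinement fixed point:
  B0 = {m0, n0}
  B1 = {m1, n1}
  B2 = {m4, m5, n4, n5}
  B3 = {m2, n2}
  B4 = {m3, n3}
m0 ∈ B0, n0 ∈ B0 → same block

bisimilar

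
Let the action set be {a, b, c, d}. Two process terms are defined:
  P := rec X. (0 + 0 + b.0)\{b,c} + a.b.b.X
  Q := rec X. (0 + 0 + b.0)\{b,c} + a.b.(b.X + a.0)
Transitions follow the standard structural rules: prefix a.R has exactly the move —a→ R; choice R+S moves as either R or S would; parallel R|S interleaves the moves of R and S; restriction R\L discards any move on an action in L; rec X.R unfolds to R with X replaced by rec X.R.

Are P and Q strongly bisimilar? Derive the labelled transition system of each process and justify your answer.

P ≁ Q

P's transition system — 3 states:
  u0 = rec X. (0 + 0 + b.0)\{b,c} + a.b.b.X → =a=> u1
  u1 = b.b.(rec X. (0 + 0 + b.0)\{b,c} + a.b.b.X) → =b=> u2
  u2 = b.(rec X. (0 + 0 + b.0)\{b,c} + a.b.b.X) → =b=> u0
Q's transition system — 4 states:
  v0 = rec X. (0 + 0 + b.0)\{b,c} + a.b.(b.X + a.0) → =a=> v1
  v1 = b.(b.(rec X. (0 + 0 + b.0)\{b,c} + a.b.(b.X + a.0)) + a.0) → =b=> v2
  v2 = b.(rec X. (0 + 0 + b.0)\{b,c} + a.b.(b.X + a.0)) + a.0 → =a=> v3, =b=> v0
  v3 = 0 → ·
Coarsest stable partition (strong bisimilarity classes):
  B0 = {u0}
  B1 = {u1}
  B2 = {u2}
  B3 = {v0}
  B4 = {v1}
  B5 = {v2}
  B6 = {v3}
u0 ∈ B0, v0 ∈ B3 → different blocks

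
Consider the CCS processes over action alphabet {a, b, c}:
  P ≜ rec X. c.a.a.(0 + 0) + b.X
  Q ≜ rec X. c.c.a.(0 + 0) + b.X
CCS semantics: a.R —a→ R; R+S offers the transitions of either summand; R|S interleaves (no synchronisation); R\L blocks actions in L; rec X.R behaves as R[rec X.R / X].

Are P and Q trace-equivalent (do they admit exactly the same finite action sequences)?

trace-distinct — witness ⟨ca⟩

P's transition system — 4 states:
  m0 = rec X. c.a.a.(0 + 0) + b.X has moves —b→ m0, —c→ m1
  m1 = a.a.(0 + 0) has moves —a→ m2
  m2 = a.(0 + 0) has moves —a→ m3
  m3 = 0 + 0 has moves ∅
Q's transition system — 4 states:
  n0 = rec X. c.c.a.(0 + 0) + b.X has moves —b→ n0, —c→ n1
  n1 = c.a.(0 + 0) has moves —c→ n2
  n2 = a.(0 + 0) has moves —a→ n3
  n3 = 0 + 0 has moves ∅
Trace ⟨ca⟩ through P, begin at {m0}:
  [1] c ⇒ {m1}
  [2] a ⇒ {m2}
  P completes σ.
Trace ⟨ca⟩ through Q, begin at {n0}:
  [1] c ⇒ {n1}
  [2] a ⇒ ∅ (Q stuck)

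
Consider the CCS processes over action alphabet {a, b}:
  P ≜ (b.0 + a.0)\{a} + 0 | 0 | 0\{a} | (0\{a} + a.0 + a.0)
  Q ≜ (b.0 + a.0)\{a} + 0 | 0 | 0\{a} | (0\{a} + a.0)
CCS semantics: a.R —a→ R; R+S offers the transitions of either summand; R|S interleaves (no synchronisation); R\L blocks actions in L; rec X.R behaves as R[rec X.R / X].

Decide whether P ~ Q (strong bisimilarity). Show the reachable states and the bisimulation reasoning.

P ~ Q

Reachable graph of P (3 states):
  p0 = (b.0 + a.0)\{a} + 0 | 0 | 0\{a} | (0\{a} + a.0 + a.0) has moves --a--▸ p1, --b--▸ p2
  p1 = 0 | 0 | 0\{a} | 0 has moves (no moves)
  p2 = 0\{a} has moves (no moves)
Reachable graph of Q (3 states):
  q0 = (b.0 + a.0)\{a} + 0 | 0 | 0\{a} | (0\{a} + a.0) has moves --a--▸ q1, --b--▸ q2
  q1 = 0 | 0 | 0\{a} | 0 has moves (no moves)
  q2 = 0\{a} has moves (no moves)
Partition-refinement fixed point:
  B0 = {p0, q0}
  B1 = {p1, p2, q1, q2}
p0 ∈ B0, q0 ∈ B0 → same block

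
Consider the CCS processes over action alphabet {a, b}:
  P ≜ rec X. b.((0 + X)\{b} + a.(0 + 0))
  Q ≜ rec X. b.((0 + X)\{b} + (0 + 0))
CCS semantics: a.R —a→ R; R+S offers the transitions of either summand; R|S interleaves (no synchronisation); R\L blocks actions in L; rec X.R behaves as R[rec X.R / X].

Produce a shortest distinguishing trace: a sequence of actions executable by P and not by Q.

LTS(P): 3 reachable states
  u0 = rec X. b.((0 + X)\{b} + a.(0 + 0)) has moves --b--▸ u1
  u1 = (0 + (rec X. b.((0 + X)\{b} + a.(0 + 0))))\{b} + a.(0 + 0) has moves --a--▸ u2
  u2 = 0 + 0 has moves ∅
LTS(Q): 2 reachable states
  v0 = rec X. b.((0 + X)\{b} + (0 + 0)) has moves --b--▸ v1
  v1 = (0 + (rec X. b.((0 + X)\{b} + (0 + 0))))\{b} + (0 + 0) has moves ∅
Executing ba from P (initial set {u0}):
  step 1 (b): {u1}
  step 2 (a): {u2}
  — P admits the full trace.
Executing ba from Q (initial set {v0}):
  step 1 (b): {v1}
  step 2 (a): ∅ (Q stuck)

ba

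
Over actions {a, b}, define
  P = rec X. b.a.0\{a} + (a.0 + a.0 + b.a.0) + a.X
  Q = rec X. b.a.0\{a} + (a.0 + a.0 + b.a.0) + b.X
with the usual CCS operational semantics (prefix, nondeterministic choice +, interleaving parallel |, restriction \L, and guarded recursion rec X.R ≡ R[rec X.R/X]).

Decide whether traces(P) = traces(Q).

NO — witness ⟨aa⟩

Reachable graph of P (5 states):
  m0 = rec X. b.a.0\{a} + (a.0 + a.0 + b.a.0) + a.X | -a-> m0, -a-> m1, -b-> m2, -b-> m3
  m1 = 0 | (no moves)
  m2 = a.0 | -a-> m1
  m3 = a.0\{a} | -a-> m4
  m4 = 0\{a} | (no moves)
Reachable graph of Q (5 states):
  n0 = rec X. b.a.0\{a} + (a.0 + a.0 + b.a.0) + b.X | -a-> n1, -b-> n0, -b-> n2, -b-> n3
  n1 = 0 | (no moves)
  n2 = a.0 | -a-> n1
  n3 = a.0\{a} | -a-> n4
  n4 = 0\{a} | (no moves)
Executing aa from P (initial set {m0}):
  [1] a ⇒ {m0, m1}
  [2] a ⇒ {m0, m1}
  — P admits the full trace.
Executing aa from Q (initial set {n0}):
  [1] a ⇒ {n1}
  [2] a ⇒ ∅  — Q cannot continue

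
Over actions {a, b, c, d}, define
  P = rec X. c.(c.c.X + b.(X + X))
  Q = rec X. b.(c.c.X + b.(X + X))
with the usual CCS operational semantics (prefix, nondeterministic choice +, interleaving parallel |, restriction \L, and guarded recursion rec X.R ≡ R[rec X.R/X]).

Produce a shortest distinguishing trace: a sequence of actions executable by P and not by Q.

P's transition system — 4 states:
  m0 = rec X. c.(c.c.X + b.(X + X)) has moves ··c··> m1
  m1 = c.c.(rec X. c.(c.c.X + b.(X + X))) + b.((rec X. c.(c.c.X + b.(X + X))) + (rec X. c.(c.c.X + b.(X + X)))) has moves ··b··> m2, ··c··> m3
  m2 = (rec X. c.(c.c.X + b.(X + X))) + (rec X. c.(c.c.X + b.(X + X))) has moves ··c··> m1
  m3 = c.(rec X. c.(c.c.X + b.(X + X))) has moves ··c··> m0
Q's transition system — 4 states:
  n0 = rec X. b.(c.c.X + b.(X + X)) has moves ··b··> n1
  n1 = c.c.(rec X. b.(c.c.X + b.(X + X))) + b.((rec X. b.(c.c.X + b.(X + X))) + (rec X. b.(c.c.X + b.(X + X)))) has moves ··b··> n2, ··c··> n3
  n2 = (rec X. b.(c.c.X + b.(X + X))) + (rec X. b.(c.c.X + b.(X + X))) has moves ··b··> n1
  n3 = c.(rec X. b.(c.c.X + b.(X + X))) has moves ··c··> n0
Run σ = ⟨c⟩ on P: start {m0}
  step 1 (c): {m1}
  — P admits the full trace.
Run σ = ⟨c⟩ on Q: start {n0}
  step 1 (c): no successor for Q

c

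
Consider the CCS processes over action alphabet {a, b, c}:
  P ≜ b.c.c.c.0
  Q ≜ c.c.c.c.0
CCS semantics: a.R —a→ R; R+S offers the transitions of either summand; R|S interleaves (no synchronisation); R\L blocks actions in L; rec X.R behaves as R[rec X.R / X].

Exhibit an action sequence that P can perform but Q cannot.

Reachable graph of P (5 states):
  p0 = b.c.c.c.0 ⊢ —b→ p1
  p1 = c.c.c.0 ⊢ —c→ p2
  p2 = c.c.0 ⊢ —c→ p3
  p3 = c.0 ⊢ —c→ p4
  p4 = 0 ⊢ (no moves)
Reachable graph of Q (5 states):
  q0 = c.c.c.c.0 ⊢ —c→ q1
  q1 = c.c.c.0 ⊢ —c→ q2
  q2 = c.c.0 ⊢ —c→ q3
  q3 = c.0 ⊢ —c→ q4
  q4 = 0 ⊢ (no moves)
Run σ = ⟨b⟩ on P: start {p0}
  after b @ step 1: {p1}
  P completes σ.
Run σ = ⟨b⟩ on Q: start {q0}
  after b @ step 1: no successor for Q

b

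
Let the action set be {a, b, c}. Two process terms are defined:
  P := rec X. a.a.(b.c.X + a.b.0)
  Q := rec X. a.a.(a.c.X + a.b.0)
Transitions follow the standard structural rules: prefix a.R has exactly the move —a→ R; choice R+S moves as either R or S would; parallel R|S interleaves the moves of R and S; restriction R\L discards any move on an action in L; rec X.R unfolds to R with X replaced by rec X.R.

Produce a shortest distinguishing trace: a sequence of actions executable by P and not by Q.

P's transition system — 6 states:
  s0 = rec X. a.a.(b.c.X + a.b.0) → =a=> s1
  s1 = a.(b.c.(rec X. a.a.(b.c.X + a.b.0)) + a.b.0) → =a=> s2
  s2 = b.c.(rec X. a.a.(b.c.X + a.b.0)) + a.b.0 → =a=> s3, =b=> s4
  s3 = b.0 → =b=> s5
  s4 = c.(rec X. a.a.(b.c.X + a.b.0)) → =c=> s0
  s5 = 0 → (no moves)
Q's transition system — 6 states:
  t0 = rec X. a.a.(a.c.X + a.b.0) → =a=> t1
  t1 = a.(a.c.(rec X. a.a.(a.c.X + a.b.0)) + a.b.0) → =a=> t2
  t2 = a.c.(rec X. a.a.(a.c.X + a.b.0)) + a.b.0 → =a=> t3, =a=> t4
  t3 = b.0 → =b=> t5
  t4 = c.(rec X. a.a.(a.c.X + a.b.0)) → =c=> t0
  t5 = 0 → (no moves)
Trace ⟨aab⟩ through P, begin at {s0}:
  [1] a ⇒ {s1}
  [2] a ⇒ {s2}
  [3] b ⇒ {s4}
  P completes σ.
Trace ⟨aab⟩ through Q, begin at {t0}:
  [1] a ⇒ {t1}
  [2] a ⇒ {t2}
  [3] b ⇒ ∅  — Q cannot continue

aab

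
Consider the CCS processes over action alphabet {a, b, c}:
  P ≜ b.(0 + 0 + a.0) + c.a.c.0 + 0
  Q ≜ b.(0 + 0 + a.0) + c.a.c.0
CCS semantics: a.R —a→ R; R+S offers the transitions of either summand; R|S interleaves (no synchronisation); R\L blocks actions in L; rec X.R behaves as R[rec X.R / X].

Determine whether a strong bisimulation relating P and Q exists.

YES

LTS(P): 5 reachable states
  p0 = b.(0 + 0 + a.0) + c.a.c.0 + 0 ⊢ =b=> p1, =c=> p2
  p1 = 0 + 0 + a.0 ⊢ =a=> p3
  p2 = a.c.0 ⊢ =a=> p4
  p3 = 0 ⊢ ∅
  p4 = c.0 ⊢ =c=> p3
LTS(Q): 5 reachable states
  q0 = b.(0 + 0 + a.0) + c.a.c.0 ⊢ =b=> q1, =c=> q2
  q1 = 0 + 0 + a.0 ⊢ =a=> q3
  q2 = a.c.0 ⊢ =a=> q4
  q3 = 0 ⊢ ∅
  q4 = c.0 ⊢ =c=> q3
Coarsest stable partition (strong bisimilarity classes):
  B0 = {p0, q0}
  B1 = {p1, q1}
  B2 = {p3, q3}
  B3 = {p2, q2}
  B4 = {p4, q4}
p0 ∈ B0, q0 ∈ B0 → same block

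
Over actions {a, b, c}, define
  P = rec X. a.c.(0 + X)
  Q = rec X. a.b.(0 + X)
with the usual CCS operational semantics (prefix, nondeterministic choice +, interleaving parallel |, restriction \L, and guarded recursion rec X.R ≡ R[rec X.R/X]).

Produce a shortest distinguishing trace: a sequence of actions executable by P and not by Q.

ac

Reachable graph of P (3 states):
  m0 = rec X. a.c.(0 + X) ⊢ -a-> m1
  m1 = c.(0 + (rec X. a.c.(0 + X))) ⊢ -c-> m2
  m2 = 0 + (rec X. a.c.(0 + X)) ⊢ -a-> m1
Reachable graph of Q (3 states):
  n0 = rec X. a.b.(0 + X) ⊢ -a-> n1
  n1 = b.(0 + (rec X. a.b.(0 + X))) ⊢ -b-> n2
  n2 = 0 + (rec X. a.b.(0 + X)) ⊢ -a-> n1
Run σ = ⟨ac⟩ on P: start {m0}
  after a @ step 1: {m1}
  after c @ step 2: {m2}
  ✓ P
Run σ = ⟨ac⟩ on Q: start {n0}
  after a @ step 1: {n1}
  after c @ step 2: ∅  — Q cannot continue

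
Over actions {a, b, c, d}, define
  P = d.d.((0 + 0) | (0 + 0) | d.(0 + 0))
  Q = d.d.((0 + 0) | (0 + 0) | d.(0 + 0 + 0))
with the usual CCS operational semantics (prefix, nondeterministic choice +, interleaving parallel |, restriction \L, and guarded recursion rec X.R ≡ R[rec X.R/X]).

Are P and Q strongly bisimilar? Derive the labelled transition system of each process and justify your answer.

Reachable graph of P (4 states):
  m0 = d.d.((0 + 0) | (0 + 0) | d.(0 + 0)) :: -d-> m1
  m1 = d.((0 + 0) | (0 + 0) | d.(0 + 0)) :: -d-> m2
  m2 = (0 + 0) | (0 + 0) | d.(0 + 0) :: -d-> m3
  m3 = (0 + 0) | (0 + 0) | (0 + 0) :: ·
Reachable graph of Q (4 states):
  n0 = d.d.((0 + 0) | (0 + 0) | d.(0 + 0 + 0)) :: -d-> n1
  n1 = d.((0 + 0) | (0 + 0) | d.(0 + 0 + 0)) :: -d-> n2
  n2 = (0 + 0) | (0 + 0) | d.(0 + 0 + 0) :: -d-> n3
  n3 = (0 + 0) | (0 + 0) | (0 + 0 + 0) :: ·
Partition-refinement fixed point:
  B0 = {m0, n0}
  B1 = {m1, n1}
  B2 = {m2, n2}
  B3 = {m3, n3}
m0 ∈ B0, n0 ∈ B0 → same block

YES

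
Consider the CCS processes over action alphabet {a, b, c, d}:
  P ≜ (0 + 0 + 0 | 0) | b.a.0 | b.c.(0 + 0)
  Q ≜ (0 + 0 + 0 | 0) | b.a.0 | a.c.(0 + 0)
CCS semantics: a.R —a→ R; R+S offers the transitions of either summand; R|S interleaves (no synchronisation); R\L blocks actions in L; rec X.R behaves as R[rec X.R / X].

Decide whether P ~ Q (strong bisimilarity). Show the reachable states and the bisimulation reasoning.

P ≁ Q

LTS(P): 9 reachable states
  m0 = (0 + 0 + 0 | 0) | b.a.0 | b.c.(0 + 0) has moves —b→ m1, —b→ m2
  m1 = (0 + 0 + 0 | 0) | a.0 | b.c.(0 + 0) has moves —a→ m3, —b→ m4
  m2 = (0 + 0 + 0 | 0) | b.a.0 | c.(0 + 0) has moves —b→ m4, —c→ m5
  m3 = (0 + 0 + 0 | 0) | 0 | b.c.(0 + 0) has moves —b→ m6
  m4 = (0 + 0 + 0 | 0) | a.0 | c.(0 + 0) has moves —a→ m6, —c→ m7
  m5 = (0 + 0 + 0 | 0) | b.a.0 | (0 + 0) has moves —b→ m7
  m6 = (0 + 0 + 0 | 0) | 0 | c.(0 + 0) has moves —c→ m8
  m7 = (0 + 0 + 0 | 0) | a.0 | (0 + 0) has moves —a→ m8
  m8 = (0 + 0 + 0 | 0) | 0 | (0 + 0) has moves stopped
LTS(Q): 9 reachable states
  n0 = (0 + 0 + 0 | 0) | b.a.0 | a.c.(0 + 0) has moves —a→ n1, —b→ n2
  n1 = (0 + 0 + 0 | 0) | b.a.0 | c.(0 + 0) has moves —b→ n3, —c→ n4
  n2 = (0 + 0 + 0 | 0) | a.0 | a.c.(0 + 0) has moves —a→ n3, —a→ n5
  n3 = (0 + 0 + 0 | 0) | a.0 | c.(0 + 0) has moves —a→ n6, —c→ n7
  n4 = (0 + 0 + 0 | 0) | b.a.0 | (0 + 0) has moves —b→ n7
  n5 = (0 + 0 + 0 | 0) | 0 | a.c.(0 + 0) has moves —a→ n6
  n6 = (0 + 0 + 0 | 0) | 0 | c.(0 + 0) has moves —c→ n8
  n7 = (0 + 0 + 0 | 0) | a.0 | (0 + 0) has moves —a→ n8
  n8 = (0 + 0 + 0 | 0) | 0 | (0 + 0) has moves stopped
Bisimilarity quotient blocks:
  B0 = {m0}
  B1 = {m2, n1}
  B2 = {m4, n3}
  B3 = {m6, n6}
  B4 = {m8, n8}
  B5 = {m7, n7}
  B6 = {m5, n4}
  B7 = {m1}
  B8 = {m3}
  B9 = {n0}
  B10 = {n2}
  B11 = {n5}
m0 ∈ B0, n0 ∈ B9 → different blocks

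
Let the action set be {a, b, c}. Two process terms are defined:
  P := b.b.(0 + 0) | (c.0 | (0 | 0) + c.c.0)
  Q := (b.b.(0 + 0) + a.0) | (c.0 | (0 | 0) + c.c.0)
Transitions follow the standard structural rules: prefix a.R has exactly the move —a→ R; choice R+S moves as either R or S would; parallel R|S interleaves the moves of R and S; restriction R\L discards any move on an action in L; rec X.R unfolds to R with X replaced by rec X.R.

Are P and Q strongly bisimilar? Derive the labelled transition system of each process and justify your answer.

not bisimilar

LTS(P): 12 reachable states
  s0 = b.b.(0 + 0) | (c.0 | (0 | 0) + c.c.0) → —b→ s1, —c→ s2, —c→ s3
  s1 = b.(0 + 0) | (c.0 | (0 | 0) + c.c.0) → —b→ s4, —c→ s5, —c→ s6
  s2 = b.b.(0 + 0) | (0 | (0 | 0)) → —b→ s5
  s3 = b.b.(0 + 0) | c.0 → —b→ s6, —c→ s7
  s4 = (0 + 0) | (c.0 | (0 | 0) + c.c.0) → —c→ s8, —c→ s9
  s5 = b.(0 + 0) | (0 | (0 | 0)) → —b→ s8
  s6 = b.(0 + 0) | c.0 → —b→ s9, —c→ s10
  s7 = b.b.(0 + 0) | 0 → —b→ s10
  s8 = (0 + 0) | (0 | (0 | 0)) → stopped
  s9 = (0 + 0) | c.0 → —c→ s11
  s10 = b.(0 + 0) | 0 → —b→ s11
  s11 = (0 + 0) | 0 → stopped
LTS(Q): 16 reachable states
  t0 = (b.b.(0 + 0) + a.0) | (c.0 | (0 | 0) + c.c.0) → —a→ t1, —b→ t2, —c→ t3, —c→ t4
  t1 = 0 | (c.0 | (0 | 0) + c.c.0) → —c→ t5, —c→ t6
  t2 = b.(0 + 0) | (c.0 | (0 | 0) + c.c.0) → —b→ t7, —c→ t8, —c→ t9
  t3 = (b.b.(0 + 0) + a.0) | (0 | (0 | 0)) → —a→ t5, —b→ t8
  t4 = (b.b.(0 + 0) + a.0) | c.0 → —a→ t6, —b→ t9, —c→ t10
  t5 = 0 | (0 | (0 | 0)) → stopped
  t6 = 0 | c.0 → —c→ t11
  t7 = (0 + 0) | (c.0 | (0 | 0) + c.c.0) → —c→ t12, —c→ t13
  t8 = b.(0 + 0) | (0 | (0 | 0)) → —b→ t12
  t9 = b.(0 + 0) | c.0 → —b→ t13, —c→ t14
  t10 = (b.b.(0 + 0) + a.0) | 0 → —a→ t11, —b→ t14
  t11 = 0 | 0 → stopped
  t12 = (0 + 0) | (0 | (0 | 0)) → stopped
  t13 = (0 + 0) | c.0 → —c→ t15
  t14 = b.(0 + 0) | 0 → —b→ t15
  t15 = (0 + 0) | 0 → stopped
Coarsest stable partition (strong bisimilarity classes):
  B0 = {s0}
  B1 = {s2, s7}
  B2 = {s10, s5, t14, t8}
  B3 = {s11, s8, t11, t12, t15, t5}
  B4 = {s3}
  B5 = {s6, t9}
  B6 = {s9, t13, t6}
  B7 = {s1, t2}
  B8 = {s4, t1, t7}
  B9 = {t0}
  B10 = {t4}
  B11 = {t10, t3}
s0 ∈ B0, t0 ∈ B9 → different blocks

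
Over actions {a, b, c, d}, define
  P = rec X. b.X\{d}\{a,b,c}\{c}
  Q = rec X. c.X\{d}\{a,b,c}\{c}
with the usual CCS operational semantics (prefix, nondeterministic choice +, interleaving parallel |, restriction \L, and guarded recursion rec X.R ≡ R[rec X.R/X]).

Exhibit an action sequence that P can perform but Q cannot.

Reachable graph of P (2 states):
  u0 = rec X. b.X\{d}\{a,b,c}\{c} → —b→ u1
  u1 = (rec X. b.X\{d}\{a,b,c}\{c})\{d}\{a,b,c}\{c} → ·
Reachable graph of Q (2 states):
  v0 = rec X. c.X\{d}\{a,b,c}\{c} → —c→ v1
  v1 = (rec X. c.X\{d}\{a,b,c}\{c})\{d}\{a,b,c}\{c} → ·
Run σ = ⟨b⟩ on P: start {u0}
  step 1 (b): {u1}
  ✓ P
Run σ = ⟨b⟩ on Q: start {v0}
  step 1 (b): ∅  — Q cannot continue

b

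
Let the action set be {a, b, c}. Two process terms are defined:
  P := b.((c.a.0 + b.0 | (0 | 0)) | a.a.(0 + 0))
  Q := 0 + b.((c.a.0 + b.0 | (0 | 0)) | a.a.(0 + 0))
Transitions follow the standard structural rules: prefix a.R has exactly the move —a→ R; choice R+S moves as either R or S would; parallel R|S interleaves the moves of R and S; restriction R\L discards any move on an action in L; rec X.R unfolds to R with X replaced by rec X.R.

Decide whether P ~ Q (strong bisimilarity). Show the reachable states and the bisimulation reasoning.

LTS(P): 13 reachable states
  u0 = b.((c.a.0 + b.0 | (0 | 0)) | a.a.(0 + 0)) :: =b=> u1
  u1 = (c.a.0 + b.0 | (0 | 0)) | a.a.(0 + 0) :: =a=> u2, =b=> u3, =c=> u4
  u2 = (c.a.0 + b.0 | (0 | 0)) | a.(0 + 0) :: =a=> u5, =b=> u6, =c=> u7
  u3 = 0 | (0 | 0) | a.a.(0 + 0) :: =a=> u6
  u4 = a.0 | a.a.(0 + 0) :: =a=> u7, =a=> u8
  u5 = (c.a.0 + b.0 | (0 | 0)) | (0 + 0) :: =b=> u9, =c=> u10
  u6 = 0 | (0 | 0) | a.(0 + 0) :: =a=> u9
  u7 = a.0 | a.(0 + 0) :: =a=> u10, =a=> u11
  u8 = 0 | a.a.(0 + 0) :: =a=> u11
  u9 = 0 | (0 | 0) | (0 + 0) :: stopped
  u10 = a.0 | (0 + 0) :: =a=> u12
  u11 = 0 | a.(0 + 0) :: =a=> u12
  u12 = 0 | (0 + 0) :: stopped
LTS(Q): 13 reachable states
  v0 = 0 + b.((c.a.0 + b.0 | (0 | 0)) | a.a.(0 + 0)) :: =b=> v1
  v1 = (c.a.0 + b.0 | (0 | 0)) | a.a.(0 + 0) :: =a=> v2, =b=> v3, =c=> v4
  v2 = (c.a.0 + b.0 | (0 | 0)) | a.(0 + 0) :: =a=> v5, =b=> v6, =c=> v7
  v3 = 0 | (0 | 0) | a.a.(0 + 0) :: =a=> v6
  v4 = a.0 | a.a.(0 + 0) :: =a=> v7, =a=> v8
  v5 = (c.a.0 + b.0 | (0 | 0)) | (0 + 0) :: =b=> v9, =c=> v10
  v6 = 0 | (0 | 0) | a.(0 + 0) :: =a=> v9
  v7 = a.0 | a.(0 + 0) :: =a=> v10, =a=> v11
  v8 = 0 | a.a.(0 + 0) :: =a=> v11
  v9 = 0 | (0 | 0) | (0 + 0) :: stopped
  v10 = a.0 | (0 + 0) :: =a=> v12
  v11 = 0 | a.(0 + 0) :: =a=> v12
  v12 = 0 | (0 + 0) :: stopped
Partition-refinement fixed point:
  B0 = {u0, v0}
  B1 = {u1, v1}
  B2 = {u4, v4}
  B3 = {u3, u7, u8, v3, v7, v8}
  B4 = {u10, u11, u6, v10, v11, v6}
  B5 = {u12, u9, v12, v9}
  B6 = {u2, v2}
  B7 = {u5, v5}
u0 ∈ B0, v0 ∈ B0 → same block

YES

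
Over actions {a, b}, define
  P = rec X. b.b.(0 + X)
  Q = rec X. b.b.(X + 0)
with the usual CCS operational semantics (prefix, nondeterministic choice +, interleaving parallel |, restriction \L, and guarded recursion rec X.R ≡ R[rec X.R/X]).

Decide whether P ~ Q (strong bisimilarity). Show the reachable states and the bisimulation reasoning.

bisimilar

P's transition system — 3 states:
  p0 = rec X. b.b.(0 + X) has moves ··b··> p1
  p1 = b.(0 + (rec X. b.b.(0 + X))) has moves ··b··> p2
  p2 = 0 + (rec X. b.b.(0 + X)) has moves ··b··> p1
Q's transition system — 3 states:
  q0 = rec X. b.b.(X + 0) has moves ··b··> q1
  q1 = b.((rec X. b.b.(X + 0)) + 0) has moves ··b··> q2
  q2 = (rec X. b.b.(X + 0)) + 0 has moves ··b··> q1
Coarsest stable partition (strong bisimilarity classes):
  B0 = {p0, p1, p2, q0, q1, q2}
p0 ∈ B0, q0 ∈ B0 → same block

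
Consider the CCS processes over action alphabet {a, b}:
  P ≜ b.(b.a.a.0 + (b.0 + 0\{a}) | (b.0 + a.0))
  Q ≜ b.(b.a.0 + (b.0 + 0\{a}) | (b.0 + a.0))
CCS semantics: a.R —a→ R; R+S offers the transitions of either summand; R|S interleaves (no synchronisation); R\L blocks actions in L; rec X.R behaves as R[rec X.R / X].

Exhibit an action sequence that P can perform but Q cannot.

P's transition system — 8 states:
  u0 = b.(b.a.a.0 + (b.0 + 0\{a}) | (b.0 + a.0)) | ··b··> u1
  u1 = b.a.a.0 + (b.0 + 0\{a}) | (b.0 + a.0) | ··a··> u2, ··b··> u2, ··b··> u3, ··b··> u4
  u2 = (b.0 + 0\{a}) | 0 | ··b··> u5
  u3 = 0 | (b.0 + a.0) | ··a··> u5, ··b··> u5
  u4 = a.a.0 | ··a··> u6
  u5 = 0 | 0 | (no moves)
  u6 = a.0 | ··a··> u7
  u7 = 0 | (no moves)
Q's transition system — 7 states:
  v0 = b.(b.a.0 + (b.0 + 0\{a}) | (b.0 + a.0)) | ··b··> v1
  v1 = b.a.0 + (b.0 + 0\{a}) | (b.0 + a.0) | ··a··> v2, ··b··> v2, ··b··> v3, ··b··> v4
  v2 = (b.0 + 0\{a}) | 0 | ··b··> v5
  v3 = 0 | (b.0 + a.0) | ··a··> v5, ··b··> v5
  v4 = a.0 | ··a··> v6
  v5 = 0 | 0 | (no moves)
  v6 = 0 | (no moves)
Executing bbaa from P (initial set {u0}):
  step 1 (b): {u1}
  step 2 (b): {u2, u3, u4}
  step 3 (a): {u5, u6}
  step 4 (a): {u7}
  P completes σ.
Executing bbaa from Q (initial set {v0}):
  step 1 (b): {v1}
  step 2 (b): {v2, v3, v4}
  step 3 (a): {v5, v6}
  step 4 (a): no successor for Q

bbaa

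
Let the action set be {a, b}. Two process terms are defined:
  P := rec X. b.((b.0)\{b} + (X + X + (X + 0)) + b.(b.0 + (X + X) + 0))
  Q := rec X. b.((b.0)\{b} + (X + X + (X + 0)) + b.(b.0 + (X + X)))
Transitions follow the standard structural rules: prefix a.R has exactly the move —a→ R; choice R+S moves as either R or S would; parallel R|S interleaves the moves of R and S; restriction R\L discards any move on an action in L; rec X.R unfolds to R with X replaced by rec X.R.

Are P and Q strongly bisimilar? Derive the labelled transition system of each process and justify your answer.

LTS(P): 4 reachable states
  p0 = rec X. b.((b.0)\{b} + (X + X + (X + 0)) + b.(b.0 + (X + X) + 0)) ⊢ =b=> p1
  p1 = (b.0)\{b} + ((rec X. b.((b.0)\{b} + (X + X + (X + 0)) + b.(b.0 + (X + X) + 0))) + (rec X. b.((b.0)\{b} + (X + X + (X + 0)) + b.(b.0 + (X + X) + 0))) + ((rec X. b.((b.0)\{b} + (X + X + (X + 0)) + b.(b.0 + (X + X) + 0))) + 0)) + b.(b.0 + ((rec X. b.((b.0)\{b} + (X + X + (X + 0)) + b.(b.0 + (X + X) + 0))) + (rec X. b.((b.0)\{b} + (X + X + (X + 0)) + b.(b.0 + (X + X) + 0)))) + 0) ⊢ =b=> p1, =b=> p2
  p2 = b.0 + ((rec X. b.((b.0)\{b} + (X + X + (X + 0)) + b.(b.0 + (X + X) + 0))) + (rec X. b.((b.0)\{b} + (X + X + (X + 0)) + b.(b.0 + (X + X) + 0)))) + 0 ⊢ =b=> p1, =b=> p3
  p3 = 0 ⊢ ∅
LTS(Q): 4 reachable states
  q0 = rec X. b.((b.0)\{b} + (X + X + (X + 0)) + b.(b.0 + (X + X))) ⊢ =b=> q1
  q1 = (b.0)\{b} + ((rec X. b.((b.0)\{b} + (X + X + (X + 0)) + b.(b.0 + (X + X)))) + (rec X. b.((b.0)\{b} + (X + X + (X + 0)) + b.(b.0 + (X + X)))) + ((rec X. b.((b.0)\{b} + (X + X + (X + 0)) + b.(b.0 + (X + X)))) + 0)) + b.(b.0 + ((rec X. b.((b.0)\{b} + (X + X + (X + 0)) + b.(b.0 + (X + X)))) + (rec X. b.((b.0)\{b} + (X + X + (X + 0)) + b.(b.0 + (X + X)))))) ⊢ =b=> q1, =b=> q2
  q2 = b.0 + ((rec X. b.((b.0)\{b} + (X + X + (X + 0)) + b.(b.0 + (X + X)))) + (rec X. b.((b.0)\{b} + (X + X + (X + 0)) + b.(b.0 + (X + X))))) ⊢ =b=> q1, =b=> q3
  q3 = 0 ⊢ ∅
Bisimilarity quotient blocks:
  B0 = {p0, q0}
  B1 = {p1, q1}
  B2 = {p2, q2}
  B3 = {p3, q3}
p0 ∈ B0, q0 ∈ B0 → same block

bisimilar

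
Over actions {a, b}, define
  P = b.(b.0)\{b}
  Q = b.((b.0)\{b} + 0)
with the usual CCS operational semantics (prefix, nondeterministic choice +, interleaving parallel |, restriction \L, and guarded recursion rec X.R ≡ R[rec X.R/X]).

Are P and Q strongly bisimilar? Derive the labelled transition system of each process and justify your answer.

YES

P's transition system — 2 states:
  m0 = b.(b.0)\{b} ⊢ --b--▸ m1
  m1 = (b.0)\{b} ⊢ ·
Q's transition system — 2 states:
  n0 = b.((b.0)\{b} + 0) ⊢ --b--▸ n1
  n1 = (b.0)\{b} + 0 ⊢ ·
Partition-refinement fixed point:
  B0 = {m0, n0}
  B1 = {m1, n1}
m0 ∈ B0, n0 ∈ B0 → same block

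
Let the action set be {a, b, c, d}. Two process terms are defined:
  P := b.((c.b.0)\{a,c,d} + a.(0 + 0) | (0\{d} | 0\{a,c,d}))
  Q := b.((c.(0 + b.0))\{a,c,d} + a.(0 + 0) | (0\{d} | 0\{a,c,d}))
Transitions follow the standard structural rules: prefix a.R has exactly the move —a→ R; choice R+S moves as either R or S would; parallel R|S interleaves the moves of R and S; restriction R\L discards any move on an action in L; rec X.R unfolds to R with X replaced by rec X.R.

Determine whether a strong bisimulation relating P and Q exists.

Reachable graph of P (3 states):
  m0 = b.((c.b.0)\{a,c,d} + a.(0 + 0) | (0\{d} | 0\{a,c,d})) → ··b··> m1
  m1 = (c.b.0)\{a,c,d} + a.(0 + 0) | (0\{d} | 0\{a,c,d}) → ··a··> m2
  m2 = (0 + 0) | (0\{d} | 0\{a,c,d}) → deadlocked
Reachable graph of Q (3 states):
  n0 = b.((c.(0 + b.0))\{a,c,d} + a.(0 + 0) | (0\{d} | 0\{a,c,d})) → ··b··> n1
  n1 = (c.(0 + b.0))\{a,c,d} + a.(0 + 0) | (0\{d} | 0\{a,c,d}) → ··a··> n2
  n2 = (0 + 0) | (0\{d} | 0\{a,c,d}) → deadlocked
Bisimilarity quotient blocks:
  B0 = {m0, n0}
  B1 = {m1, n1}
  B2 = {m2, n2}
m0 ∈ B0, n0 ∈ B0 → same block

P ~ Q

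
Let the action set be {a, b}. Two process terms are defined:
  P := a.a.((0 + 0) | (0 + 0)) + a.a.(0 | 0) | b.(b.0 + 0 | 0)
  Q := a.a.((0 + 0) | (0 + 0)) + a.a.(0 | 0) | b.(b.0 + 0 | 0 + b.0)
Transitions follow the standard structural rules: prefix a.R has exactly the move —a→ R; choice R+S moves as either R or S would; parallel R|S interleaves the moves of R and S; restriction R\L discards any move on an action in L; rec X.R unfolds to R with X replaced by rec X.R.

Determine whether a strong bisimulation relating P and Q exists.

P ~ Q

P's transition system — 11 states:
  p0 = a.a.((0 + 0) | (0 + 0)) + a.a.(0 | 0) | b.(b.0 + 0 | 0) has moves —a→ p1, —a→ p2, —b→ p3
  p1 = a.((0 + 0) | (0 + 0)) has moves —a→ p4
  p2 = a.(0 | 0) | b.(b.0 + 0 | 0) has moves —a→ p5, —b→ p6
  p3 = a.a.(0 | 0) | (b.0 + 0 | 0) has moves —a→ p6, —b→ p7
  p4 = (0 + 0) | (0 + 0) has moves ∅
  p5 = 0 | 0 | b.(b.0 + 0 | 0) has moves —b→ p8
  p6 = a.(0 | 0) | (b.0 + 0 | 0) has moves —a→ p8, —b→ p9
  p7 = a.a.(0 | 0) | 0 has moves —a→ p9
  p8 = 0 | 0 | (b.0 + 0 | 0) has moves —b→ p10
  p9 = a.(0 | 0) | 0 has moves —a→ p10
  p10 = 0 | 0 | 0 has moves ∅
Q's transition system — 11 states:
  q0 = a.a.((0 + 0) | (0 + 0)) + a.a.(0 | 0) | b.(b.0 + 0 | 0 + b.0) has moves —a→ q1, —a→ q2, —b→ q3
  q1 = a.((0 + 0) | (0 + 0)) has moves —a→ q4
  q2 = a.(0 | 0) | b.(b.0 + 0 | 0 + b.0) has moves —a→ q5, —b→ q6
  q3 = a.a.(0 | 0) | (b.0 + 0 | 0 + b.0) has moves —a→ q6, —b→ q7
  q4 = (0 + 0) | (0 + 0) has moves ∅
  q5 = 0 | 0 | b.(b.0 + 0 | 0 + b.0) has moves —b→ q8
  q6 = a.(0 | 0) | (b.0 + 0 | 0 + b.0) has moves —a→ q8, —b→ q9
  q7 = a.a.(0 | 0) | 0 has moves —a→ q9
  q8 = 0 | 0 | (b.0 + 0 | 0 + b.0) has moves —b→ q10
  q9 = a.(0 | 0) | 0 has moves —a→ q10
  q10 = 0 | 0 | 0 has moves ∅
Bisimilarity quotient blocks:
  B0 = {p0, q0}
  B1 = {p3, q3}
  B2 = {p6, q6}
  B3 = {p8, q8}
  B4 = {p10, p4, q10, q4}
  B5 = {p1, p9, q1, q9}
  B6 = {p7, q7}
  B7 = {p2, q2}
  B8 = {p5, q5}
p0 ∈ B0, q0 ∈ B0 → same block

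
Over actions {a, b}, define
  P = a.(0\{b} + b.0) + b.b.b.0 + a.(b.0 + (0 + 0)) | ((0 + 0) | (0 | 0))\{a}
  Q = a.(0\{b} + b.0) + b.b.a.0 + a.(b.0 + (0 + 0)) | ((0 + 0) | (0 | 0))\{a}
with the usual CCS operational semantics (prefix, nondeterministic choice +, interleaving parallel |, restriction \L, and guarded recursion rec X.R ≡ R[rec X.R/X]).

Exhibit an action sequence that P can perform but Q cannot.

LTS(P): 7 reachable states
  m0 = a.(0\{b} + b.0) + b.b.b.0 + a.(b.0 + (0 + 0)) | ((0 + 0) | (0 | 0))\{a} :: --a--▸ m1, --a--▸ m2, --b--▸ m3
  m1 = (b.0 + (0 + 0)) | ((0 + 0) | (0 | 0))\{a} :: --b--▸ m4
  m2 = 0\{b} + b.0 :: --b--▸ m5
  m3 = b.b.0 :: --b--▸ m6
  m4 = 0 | ((0 + 0) | (0 | 0))\{a} :: stopped
  m5 = 0 :: stopped
  m6 = b.0 :: --b--▸ m5
LTS(Q): 7 reachable states
  n0 = a.(0\{b} + b.0) + b.b.a.0 + a.(b.0 + (0 + 0)) | ((0 + 0) | (0 | 0))\{a} :: --a--▸ n1, --a--▸ n2, --b--▸ n3
  n1 = (b.0 + (0 + 0)) | ((0 + 0) | (0 | 0))\{a} :: --b--▸ n4
  n2 = 0\{b} + b.0 :: --b--▸ n5
  n3 = b.a.0 :: --b--▸ n6
  n4 = 0 | ((0 + 0) | (0 | 0))\{a} :: stopped
  n5 = 0 :: stopped
  n6 = a.0 :: --a--▸ n5
Trace ⟨bbb⟩ through P, begin at {m0}:
  step 1 (b): {m3}
  step 2 (b): {m6}
  step 3 (b): {m5}
  ✓ P
Trace ⟨bbb⟩ through Q, begin at {n0}:
  step 1 (b): {n3}
  step 2 (b): {n6}
  step 3 (b): ∅ (Q stuck)

bbb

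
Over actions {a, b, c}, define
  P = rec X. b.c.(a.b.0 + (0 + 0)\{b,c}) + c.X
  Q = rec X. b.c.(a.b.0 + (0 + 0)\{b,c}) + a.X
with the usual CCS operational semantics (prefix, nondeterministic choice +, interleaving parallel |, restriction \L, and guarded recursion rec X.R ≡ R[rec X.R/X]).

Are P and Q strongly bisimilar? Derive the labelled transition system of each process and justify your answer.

P ≁ Q

Reachable graph of P (5 states):
  p0 = rec X. b.c.(a.b.0 + (0 + 0)\{b,c}) + c.X :: --b--▸ p1, --c--▸ p0
  p1 = c.(a.b.0 + (0 + 0)\{b,c}) :: --c--▸ p2
  p2 = a.b.0 + (0 + 0)\{b,c} :: --a--▸ p3
  p3 = b.0 :: --b--▸ p4
  p4 = 0 :: ∅
Reachable graph of Q (5 states):
  q0 = rec X. b.c.(a.b.0 + (0 + 0)\{b,c}) + a.X :: --a--▸ q0, --b--▸ q1
  q1 = c.(a.b.0 + (0 + 0)\{b,c}) :: --c--▸ q2
  q2 = a.b.0 + (0 + 0)\{b,c} :: --a--▸ q3
  q3 = b.0 :: --b--▸ q4
  q4 = 0 :: ∅
Partition-refinement fixed point:
  B0 = {p0}
  B1 = {p1, q1}
  B2 = {p2, q2}
  B3 = {p3, q3}
  B4 = {p4, q4}
  B5 = {q0}
p0 ∈ B0, q0 ∈ B5 → different blocks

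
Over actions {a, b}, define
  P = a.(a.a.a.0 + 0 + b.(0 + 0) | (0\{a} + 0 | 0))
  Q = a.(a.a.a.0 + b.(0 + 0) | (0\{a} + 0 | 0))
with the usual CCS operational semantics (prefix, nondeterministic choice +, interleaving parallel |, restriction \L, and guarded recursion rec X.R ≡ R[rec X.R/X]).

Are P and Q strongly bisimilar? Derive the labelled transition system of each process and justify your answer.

P ~ Q

Reachable graph of P (6 states):
  u0 = a.(a.a.a.0 + 0 + b.(0 + 0) | (0\{a} + 0 | 0)) → -a-> u1
  u1 = a.a.a.0 + 0 + b.(0 + 0) | (0\{a} + 0 | 0) → -a-> u2, -b-> u3
  u2 = a.a.0 → -a-> u4
  u3 = (0 + 0) | (0\{a} + 0 | 0) → ∅
  u4 = a.0 → -a-> u5
  u5 = 0 → ∅
Reachable graph of Q (6 states):
  v0 = a.(a.a.a.0 + b.(0 + 0) | (0\{a} + 0 | 0)) → -a-> v1
  v1 = a.a.a.0 + b.(0 + 0) | (0\{a} + 0 | 0) → -a-> v2, -b-> v3
  v2 = a.a.0 → -a-> v4
  v3 = (0 + 0) | (0\{a} + 0 | 0) → ∅
  v4 = a.0 → -a-> v5
  v5 = 0 → ∅
Coarsest stable partition (strong bisimilarity classes):
  B0 = {u0, v0}
  B1 = {u1, v1}
  B2 = {u3, u5, v3, v5}
  B3 = {u2, v2}
  B4 = {u4, v4}
u0 ∈ B0, v0 ∈ B0 → same block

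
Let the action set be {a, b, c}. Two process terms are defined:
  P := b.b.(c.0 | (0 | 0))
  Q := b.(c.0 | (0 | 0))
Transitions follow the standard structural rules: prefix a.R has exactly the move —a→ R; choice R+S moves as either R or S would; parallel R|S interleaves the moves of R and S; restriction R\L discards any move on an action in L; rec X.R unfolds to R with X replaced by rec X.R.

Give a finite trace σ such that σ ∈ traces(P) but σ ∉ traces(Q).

LTS(P): 4 reachable states
  s0 = b.b.(c.0 | (0 | 0)) ⊢ --b--▸ s1
  s1 = b.(c.0 | (0 | 0)) ⊢ --b--▸ s2
  s2 = c.0 | (0 | 0) ⊢ --c--▸ s3
  s3 = 0 | (0 | 0) ⊢ stopped
LTS(Q): 3 reachable states
  t0 = b.(c.0 | (0 | 0)) ⊢ --b--▸ t1
  t1 = c.0 | (0 | 0) ⊢ --c--▸ t2
  t2 = 0 | (0 | 0) ⊢ stopped
Trace ⟨bb⟩ through P, begin at {s0}:
  step 1 (b): {s1}
  step 2 (b): {s2}
  P completes σ.
Trace ⟨bb⟩ through Q, begin at {t0}:
  step 1 (b): {t1}
  step 2 (b): no successor for Q

bb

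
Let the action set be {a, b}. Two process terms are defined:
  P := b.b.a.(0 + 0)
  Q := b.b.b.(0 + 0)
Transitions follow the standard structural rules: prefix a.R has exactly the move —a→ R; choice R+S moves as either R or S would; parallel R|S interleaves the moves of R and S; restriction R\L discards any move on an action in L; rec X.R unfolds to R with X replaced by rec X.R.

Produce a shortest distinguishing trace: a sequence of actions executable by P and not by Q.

bba

P's transition system — 4 states:
  m0 = b.b.a.(0 + 0) | -b-> m1
  m1 = b.a.(0 + 0) | -b-> m2
  m2 = a.(0 + 0) | -a-> m3
  m3 = 0 + 0 | deadlocked
Q's transition system — 4 states:
  n0 = b.b.b.(0 + 0) | -b-> n1
  n1 = b.b.(0 + 0) | -b-> n2
  n2 = b.(0 + 0) | -b-> n3
  n3 = 0 + 0 | deadlocked
Run σ = ⟨bba⟩ on P: start {m0}
  after b @ step 1: {m1}
  after b @ step 2: {m2}
  after a @ step 3: {m3}
  P completes σ.
Run σ = ⟨bba⟩ on Q: start {n0}
  after b @ step 1: {n1}
  after b @ step 2: {n2}
  after a @ step 3: ∅  — Q cannot continue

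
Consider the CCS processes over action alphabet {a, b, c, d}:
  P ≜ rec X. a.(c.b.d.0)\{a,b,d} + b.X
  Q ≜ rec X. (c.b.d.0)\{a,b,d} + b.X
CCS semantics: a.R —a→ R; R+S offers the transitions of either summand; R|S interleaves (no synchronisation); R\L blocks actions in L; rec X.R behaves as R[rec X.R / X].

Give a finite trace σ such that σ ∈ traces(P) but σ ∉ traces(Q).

a

LTS(P): 3 reachable states
  p0 = rec X. a.(c.b.d.0)\{a,b,d} + b.X → =a=> p1, =b=> p0
  p1 = (c.b.d.0)\{a,b,d} → =c=> p2
  p2 = (b.d.0)\{a,b,d} → (no moves)
LTS(Q): 2 reachable states
  q0 = rec X. (c.b.d.0)\{a,b,d} + b.X → =b=> q0, =c=> q1
  q1 = (b.d.0)\{a,b,d} → (no moves)
Trace ⟨a⟩ through P, begin at {p0}:
  step 1 (a): {p1}
  — P admits the full trace.
Trace ⟨a⟩ through Q, begin at {q0}:
  step 1 (a): ∅ (Q stuck)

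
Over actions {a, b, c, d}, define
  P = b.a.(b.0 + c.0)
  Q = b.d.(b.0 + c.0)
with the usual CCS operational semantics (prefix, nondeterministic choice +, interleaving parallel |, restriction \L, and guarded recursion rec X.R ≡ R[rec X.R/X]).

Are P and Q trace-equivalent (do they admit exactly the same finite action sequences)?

LTS(P): 4 reachable states
  m0 = b.a.(b.0 + c.0) :: --b--▸ m1
  m1 = a.(b.0 + c.0) :: --a--▸ m2
  m2 = b.0 + c.0 :: --b--▸ m3, --c--▸ m3
  m3 = 0 :: deadlocked
LTS(Q): 4 reachable states
  n0 = b.d.(b.0 + c.0) :: --b--▸ n1
  n1 = d.(b.0 + c.0) :: --d--▸ n2
  n2 = b.0 + c.0 :: --b--▸ n3, --c--▸ n3
  n3 = 0 :: deadlocked
Run σ = ⟨ba⟩ on P: start {m0}
  after b @ step 1: {m1}
  after a @ step 2: {m2}
  ✓ P
Run σ = ⟨ba⟩ on Q: start {n0}
  after b @ step 1: {n1}
  after a @ step 2: ∅  — Q cannot continue

NO — witness ⟨ba⟩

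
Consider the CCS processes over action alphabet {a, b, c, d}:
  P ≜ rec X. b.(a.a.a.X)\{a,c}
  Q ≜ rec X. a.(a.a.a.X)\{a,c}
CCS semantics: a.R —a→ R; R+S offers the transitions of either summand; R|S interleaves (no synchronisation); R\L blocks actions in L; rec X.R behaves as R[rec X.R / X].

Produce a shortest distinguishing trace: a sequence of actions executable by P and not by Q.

LTS(P): 2 reachable states
  s0 = rec X. b.(a.a.a.X)\{a,c} ⊢ -b-> s1
  s1 = (a.a.a.(rec X. b.(a.a.a.X)\{a,c}))\{a,c} ⊢ ∅
LTS(Q): 2 reachable states
  t0 = rec X. a.(a.a.a.X)\{a,c} ⊢ -a-> t1
  t1 = (a.a.a.(rec X. a.(a.a.a.X)\{a,c}))\{a,c} ⊢ ∅
Run σ = ⟨b⟩ on P: start {s0}
  [1] b ⇒ {s1}
  P completes σ.
Run σ = ⟨b⟩ on Q: start {t0}
  [1] b ⇒ no successor for Q

b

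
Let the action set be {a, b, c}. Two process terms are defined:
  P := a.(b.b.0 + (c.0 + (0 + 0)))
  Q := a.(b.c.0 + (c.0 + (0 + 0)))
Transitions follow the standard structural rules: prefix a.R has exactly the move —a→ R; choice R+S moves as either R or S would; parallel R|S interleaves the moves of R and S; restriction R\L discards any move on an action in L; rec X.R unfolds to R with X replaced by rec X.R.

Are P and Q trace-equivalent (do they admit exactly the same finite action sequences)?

traces(P) ≠ traces(Q) — witness ⟨abb⟩

P's transition system — 4 states:
  s0 = a.(b.b.0 + (c.0 + (0 + 0))) → -a-> s1
  s1 = b.b.0 + (c.0 + (0 + 0)) → -b-> s2, -c-> s3
  s2 = b.0 → -b-> s3
  s3 = 0 → (no moves)
Q's transition system — 4 states:
  t0 = a.(b.c.0 + (c.0 + (0 + 0))) → -a-> t1
  t1 = b.c.0 + (c.0 + (0 + 0)) → -b-> t2, -c-> t3
  t2 = c.0 → -c-> t3
  t3 = 0 → (no moves)
Executing abb from P (initial set {s0}):
  after a @ step 1: {s1}
  after b @ step 2: {s2}
  after b @ step 3: {s3}
  — P admits the full trace.
Executing abb from Q (initial set {t0}):
  after a @ step 1: {t1}
  after b @ step 2: {t2}
  after b @ step 3: ∅ (Q stuck)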